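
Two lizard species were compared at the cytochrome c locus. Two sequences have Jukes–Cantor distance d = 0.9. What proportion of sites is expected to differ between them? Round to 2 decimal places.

p = (3/4)(1 − e^(−4d/3)) = 0.75 × (1 − e^(-1.2)) = 0.75 × (1 − 0.301194) = 0.524105.

0.52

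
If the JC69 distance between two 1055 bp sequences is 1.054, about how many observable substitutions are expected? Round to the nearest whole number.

Invert JC69: p = (3/4)(1 − e^(−4d/3)) = 0.75 × (1 − e^(-1.405333)) = 0.75 × (1 − 0.245285) = 0.566036.
Expected differing sites = pL ≈ 0.566036 × 1055 = 597.16798 ≈ 597.

597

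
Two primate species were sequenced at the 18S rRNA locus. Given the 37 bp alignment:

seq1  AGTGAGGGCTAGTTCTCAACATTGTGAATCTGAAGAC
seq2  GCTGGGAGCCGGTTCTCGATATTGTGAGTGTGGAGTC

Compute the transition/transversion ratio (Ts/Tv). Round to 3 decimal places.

3.000

Transitions are A↔G and C↔T; transversions are all other mismatches.
Transitions: 9. Transversions: 3.
R = 9/3 = 3.000.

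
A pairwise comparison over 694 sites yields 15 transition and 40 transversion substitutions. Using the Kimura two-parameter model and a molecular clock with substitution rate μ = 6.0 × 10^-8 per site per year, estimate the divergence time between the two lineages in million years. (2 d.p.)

0.70

P = 15/694 ≈ 0.021614 and Q = 40/694 ≈ 0.057637.
Under the Kimura two-parameter model, d = −½ ln(1 − 2P − Q) − ¼ ln(1 − 2Q).
1 − 2P − Q = 0.899135, giving −½ ln(0.899135) = 0.053161.
1 − 2Q = 0.884726, giving −¼ ln(0.884726) = 0.030619.
d = 0.053161 + 0.030619 = 0.083780.
Under a molecular clock d = 2μt, so t = d/(2μ) = 0.083780 / (2 × 6.0 × 10^-8) = 0.70 million years.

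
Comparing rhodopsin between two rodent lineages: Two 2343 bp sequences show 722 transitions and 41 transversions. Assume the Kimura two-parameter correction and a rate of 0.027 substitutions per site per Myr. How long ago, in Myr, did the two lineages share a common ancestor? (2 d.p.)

P = 722/2343 ≈ 0.308152 and Q = 41/2343 ≈ 0.017499.
Under the Kimura two-parameter model, d = −½ ln(1 − 2P − Q) − ¼ ln(1 − 2Q).
1 − 2P − Q = 0.366197, giving −½ ln(0.366197) = 0.502292.
1 − 2Q = 0.965002, giving −¼ ln(0.965002) = 0.008906.
d = 0.502292 + 0.008906 = 0.511198.
Under a molecular clock d = 2μt, so t = d/(2μ) = 0.511198 / (2 × 0.027) = 9.47 Myr.

9.47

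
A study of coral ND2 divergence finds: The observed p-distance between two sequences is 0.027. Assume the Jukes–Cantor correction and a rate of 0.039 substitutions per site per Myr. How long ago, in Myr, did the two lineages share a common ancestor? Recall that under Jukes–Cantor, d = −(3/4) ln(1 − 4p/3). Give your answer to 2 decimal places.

d = −(3/4) ln(1 − 4p/3) = −0.75 ln(1 − 0.036) = −0.75 ln(0.964)
  = −0.75 × (-0.036664) = 0.027498 substitutions/site.
Under a molecular clock d = 2μt, so t = d/(2μ) = 0.027498 / (2 × 0.039) = 0.35 Myr.

0.35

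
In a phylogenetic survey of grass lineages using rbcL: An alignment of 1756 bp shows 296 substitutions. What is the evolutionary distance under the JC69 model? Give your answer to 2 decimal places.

0.19

p = 296/1756 ≈ 0.168565.
d = −(3/4) ln(1 − 4p/3) = −0.75 ln(1 − 0.224753) = −0.75 ln(0.775247)
  = −0.75 × (-0.254574) = 0.190931 substitutions/site.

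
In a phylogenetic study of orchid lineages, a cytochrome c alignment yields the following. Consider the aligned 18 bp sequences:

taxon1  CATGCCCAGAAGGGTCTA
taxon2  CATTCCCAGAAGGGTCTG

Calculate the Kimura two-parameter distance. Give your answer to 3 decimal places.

0.121

Of 18 sites, 1 differences are transitions and 1 are transversions, so P = 1/18 ≈ 0.055556 and Q = 1/18 ≈ 0.055556.
Under the Kimura two-parameter model, d = −½ ln(1 − 2P − Q) − ¼ ln(1 − 2Q).
1 − 2P − Q = 0.833332, giving −½ ln(0.833332) = 0.091162.
1 − 2Q = 0.888888, giving −¼ ln(0.888888) = 0.029446.
d = 0.091162 + 0.029446 = 0.120608.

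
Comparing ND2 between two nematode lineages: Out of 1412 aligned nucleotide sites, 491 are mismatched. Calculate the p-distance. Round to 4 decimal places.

0.3477

p = 491/1412 = 0.347733… ≈ 0.3477 (to 4 d.p.).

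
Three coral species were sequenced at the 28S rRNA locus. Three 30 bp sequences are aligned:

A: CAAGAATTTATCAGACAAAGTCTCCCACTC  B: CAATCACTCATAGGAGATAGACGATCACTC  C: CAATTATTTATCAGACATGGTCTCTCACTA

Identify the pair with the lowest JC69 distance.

A–B: 12/30 differ, p = 0.400, d = 0.572.
A–C: 6/30 differ, p = 0.200, d = 0.233.
B–C: 11/30 differ, p = 0.367, d = 0.503.
The smallest distance is between A and C.

A and C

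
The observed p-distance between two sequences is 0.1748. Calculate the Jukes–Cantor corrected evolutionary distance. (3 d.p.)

0.199

d = −(3/4) ln(1 − 4p/3) = −0.75 ln(1 − 0.233067) = −0.75 ln(0.766933)
  = −0.75 × (-0.265356) = 0.199017 substitutions/site.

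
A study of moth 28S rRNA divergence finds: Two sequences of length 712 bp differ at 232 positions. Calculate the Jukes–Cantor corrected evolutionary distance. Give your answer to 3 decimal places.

0.427

p = 232/712 ≈ 0.325843.
d = −(3/4) ln(1 − 4p/3) = −0.75 ln(1 − 0.434457) = −0.75 ln(0.565543)
  = −0.75 × (-0.569969) = 0.427477 substitutions/site.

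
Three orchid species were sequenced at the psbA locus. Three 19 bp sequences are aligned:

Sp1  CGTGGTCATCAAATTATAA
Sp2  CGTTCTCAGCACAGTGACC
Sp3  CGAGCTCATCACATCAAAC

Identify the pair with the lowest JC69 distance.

Sp1 and Sp3

Sp1–Sp2: 9/19 differ, p = 0.474, d = 0.749.
Sp1–Sp3: 6/19 differ, p = 0.316, d = 0.410.
Sp2–Sp3: 7/19 differ, p = 0.368, d = 0.507.
The smallest distance is between Sp1 and Sp3.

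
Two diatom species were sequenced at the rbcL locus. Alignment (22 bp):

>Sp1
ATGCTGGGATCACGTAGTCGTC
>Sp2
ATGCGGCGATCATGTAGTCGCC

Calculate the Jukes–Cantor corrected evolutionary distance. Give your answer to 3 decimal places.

The sequences differ at 4 of 22 sites (5, 7, 13, 21), so p = 4/22 ≈ 0.181818.
d = −(3/4) ln(1 − 4p/3) = −0.75 ln(1 − 0.242424) = −0.75 ln(0.757576)
  = −0.75 × (-0.277631) = 0.208223 substitutions/site.

0.208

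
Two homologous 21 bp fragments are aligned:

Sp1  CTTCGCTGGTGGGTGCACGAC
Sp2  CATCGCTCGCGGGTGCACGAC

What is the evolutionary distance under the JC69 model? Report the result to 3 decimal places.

0.158

The sequences differ at 3 of 21 sites (2, 8, 10), so p = 3/21 ≈ 0.142857.
d = −(3/4) ln(1 − 4p/3) = −0.75 ln(1 − 0.190476) = −0.75 ln(0.809524)
  = −0.75 × (-0.211309) = 0.158482 substitutions/site.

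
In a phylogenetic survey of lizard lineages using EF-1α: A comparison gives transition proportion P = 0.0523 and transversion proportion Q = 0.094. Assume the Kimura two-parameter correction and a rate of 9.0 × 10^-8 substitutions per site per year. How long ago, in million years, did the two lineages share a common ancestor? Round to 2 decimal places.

Under the Kimura two-parameter model, d = −½ ln(1 − 2P − Q) − ¼ ln(1 − 2Q).
1 − 2P − Q = 0.8014, giving −½ ln(0.8014) = 0.110698.
1 − 2Q = 0.812, giving −¼ ln(0.812) = 0.052064.
d = 0.110698 + 0.052064 = 0.162762.
Under a molecular clock d = 2μt, so t = d/(2μ) = 0.162762 / (2 × 9.0 × 10^-8) = 0.90 million years.

0.90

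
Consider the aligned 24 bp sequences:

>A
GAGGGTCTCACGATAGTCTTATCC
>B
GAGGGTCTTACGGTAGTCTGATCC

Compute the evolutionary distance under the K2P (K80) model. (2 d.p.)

Of 24 sites, 2 differences are transitions and 1 are transversions, so P = 2/24 ≈ 0.083333 and Q = 1/24 ≈ 0.041667.
Under the Kimura two-parameter model, d = −½ ln(1 − 2P − Q) − ¼ ln(1 − 2Q).
1 − 2P − Q = 0.791667, giving −½ ln(0.791667) = 0.116807.
1 − 2Q = 0.916666, giving −¼ ln(0.916666) = 0.021753.
d = 0.116807 + 0.021753 = 0.138560.

0.14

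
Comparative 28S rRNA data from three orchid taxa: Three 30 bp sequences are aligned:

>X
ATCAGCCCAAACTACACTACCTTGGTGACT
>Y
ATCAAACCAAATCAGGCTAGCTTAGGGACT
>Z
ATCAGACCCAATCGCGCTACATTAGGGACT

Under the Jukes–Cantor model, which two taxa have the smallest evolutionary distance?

Y and Z

X–Y: 9/30 differ, p = 0.300, d = 0.383.
X–Z: 9/30 differ, p = 0.300, d = 0.383.
Y–Z: 6/30 differ, p = 0.200, d = 0.233.
The smallest distance is between Y and Z.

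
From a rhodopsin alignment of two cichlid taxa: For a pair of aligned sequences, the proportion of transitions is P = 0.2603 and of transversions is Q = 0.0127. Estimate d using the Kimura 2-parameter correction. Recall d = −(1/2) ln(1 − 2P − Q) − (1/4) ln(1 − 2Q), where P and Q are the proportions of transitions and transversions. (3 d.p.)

Under the Kimura two-parameter model, d = −½ ln(1 − 2P − Q) − ¼ ln(1 − 2Q).
1 − 2P − Q = 0.4667, giving −½ ln(0.4667) = 0.381034.
1 − 2Q = 0.9746, giving −¼ ln(0.9746) = 0.006432.
d = 0.381034 + 0.006432 = 0.387466.

0.387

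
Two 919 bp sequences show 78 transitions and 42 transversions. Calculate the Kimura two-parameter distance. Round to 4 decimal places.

P = 78/919 ≈ 0.084875 and Q = 42/919 ≈ 0.045702.
Under the Kimura two-parameter model, d = −½ ln(1 − 2P − Q) − ¼ ln(1 − 2Q).
1 − 2P − Q = 0.784548, giving −½ ln(0.784548) = 0.121324.
1 − 2Q = 0.908596, giving −¼ ln(0.908596) = 0.023964.
d = 0.121324 + 0.023964 = 0.145288.

0.1453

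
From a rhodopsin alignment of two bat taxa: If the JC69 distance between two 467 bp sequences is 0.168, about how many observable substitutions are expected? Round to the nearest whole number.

70

Invert JC69: p = (3/4)(1 − e^(−4d/3)) = 0.75 × (1 − e^(-0.224)) = 0.75 × (1 − 0.799315) = 0.150514.
Expected differing sites = pL ≈ 0.150514 × 467 = 70.290038 ≈ 70.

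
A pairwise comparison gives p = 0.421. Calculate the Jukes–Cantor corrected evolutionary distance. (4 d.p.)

0.6180

d = −(3/4) ln(1 − 4p/3) = −0.75 ln(1 − 0.561333) = −0.75 ln(0.438667)
  = −0.75 × (-0.824015) = 0.618011 substitutions/site.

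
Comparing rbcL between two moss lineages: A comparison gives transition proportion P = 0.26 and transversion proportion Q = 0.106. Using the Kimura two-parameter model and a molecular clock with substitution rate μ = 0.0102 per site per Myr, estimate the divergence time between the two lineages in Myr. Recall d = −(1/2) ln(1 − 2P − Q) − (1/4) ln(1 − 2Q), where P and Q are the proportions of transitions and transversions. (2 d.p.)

27.03

Under the Kimura two-parameter model, d = −½ ln(1 − 2P − Q) − ¼ ln(1 − 2Q).
1 − 2P − Q = 0.374, giving −½ ln(0.374) = 0.491750.
1 − 2Q = 0.788, giving −¼ ln(0.788) = 0.059564.
d = 0.491750 + 0.059564 = 0.551314.
Under a molecular clock d = 2μt, so t = d/(2μ) = 0.551314 / (2 × 0.0102) = 27.03 Myr.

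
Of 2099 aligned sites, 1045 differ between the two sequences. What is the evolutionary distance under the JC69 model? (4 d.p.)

0.8176

p = 1045/2099 ≈ 0.497856.
d = −(3/4) ln(1 − 4p/3) = −0.75 ln(1 − 0.663808) = −0.75 ln(0.336192)
  = −0.75 × (-1.090073) = 0.817555 substitutions/site.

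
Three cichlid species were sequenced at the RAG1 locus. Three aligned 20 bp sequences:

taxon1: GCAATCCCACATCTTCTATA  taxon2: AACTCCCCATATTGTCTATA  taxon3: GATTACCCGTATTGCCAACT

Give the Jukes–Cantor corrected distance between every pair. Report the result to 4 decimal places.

d(taxon1,taxon2) = 0.5716, d(taxon1,taxon3) = 1.2071, d(taxon2,taxon3) = 0.5716

taxon1–taxon2: 8/20 sites differ → p = 0.4, d = −0.75 ln(1 − 0.533333) = 0.571605 ≈ 0.5716.
taxon1–taxon3: 12/20 sites differ → p = 0.6, d = −0.75 ln(1 − 0.8) = 1.207078 ≈ 1.2071.
taxon2–taxon3: 8/20 sites differ → p = 0.4, d = −0.75 ln(1 − 0.533333) = 0.571605 ≈ 0.5716.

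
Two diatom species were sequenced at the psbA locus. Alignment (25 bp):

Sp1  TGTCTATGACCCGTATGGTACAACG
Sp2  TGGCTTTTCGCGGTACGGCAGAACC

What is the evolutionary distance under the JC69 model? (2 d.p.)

The sequences differ at 10 of 25 sites (3, 6, 8, 9, 10, 12, 16, 19, 21, 25), so p = 10/25 = 0.4.
d = −(3/4) ln(1 − 4p/3) = −0.75 ln(1 − 0.533333) = −0.75 ln(0.466667)
  = −0.75 × (-0.762139) = 0.571604 substitutions/site.

0.57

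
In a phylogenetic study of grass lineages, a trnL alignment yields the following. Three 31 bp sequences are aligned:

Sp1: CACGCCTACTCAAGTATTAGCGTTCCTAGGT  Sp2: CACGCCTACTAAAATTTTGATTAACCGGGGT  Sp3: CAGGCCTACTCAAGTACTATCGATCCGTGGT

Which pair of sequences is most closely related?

Sp1 and Sp3

Sp1–Sp2: 11/31 differ, p = 0.355, d = 0.481.
Sp1–Sp3: 6/31 differ, p = 0.194, d = 0.224.
Sp2–Sp3: 11/31 differ, p = 0.355, d = 0.481.
The smallest distance is between Sp1 and Sp3.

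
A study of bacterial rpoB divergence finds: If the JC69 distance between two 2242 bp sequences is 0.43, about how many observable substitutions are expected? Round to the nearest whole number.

734

Invert JC69: p = (3/4)(1 − e^(−4d/3)) = 0.75 × (1 − e^(-0.573333)) = 0.75 × (1 − 0.563644) = 0.327267.
Expected differing sites = pL ≈ 0.327267 × 2242 = 733.732614 ≈ 734.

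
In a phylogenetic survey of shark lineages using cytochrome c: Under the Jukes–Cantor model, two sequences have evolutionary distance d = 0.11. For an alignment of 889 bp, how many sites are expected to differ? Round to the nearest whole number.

91

Invert JC69: p = (3/4)(1 − e^(−4d/3)) = 0.75 × (1 − e^(-0.146667)) = 0.75 × (1 − 0.863582) = 0.102314.
Expected differing sites = pL ≈ 0.102314 × 889 = 90.957146 ≈ 91.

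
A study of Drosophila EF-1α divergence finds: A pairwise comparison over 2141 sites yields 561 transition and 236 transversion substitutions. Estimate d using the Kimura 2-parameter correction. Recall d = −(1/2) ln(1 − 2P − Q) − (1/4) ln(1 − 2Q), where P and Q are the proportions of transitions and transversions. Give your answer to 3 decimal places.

0.565

P = 561/2141 ≈ 0.262027 and Q = 236/2141 ≈ 0.110229.
Under the Kimura two-parameter model, d = −½ ln(1 − 2P − Q) − ¼ ln(1 − 2Q).
1 − 2P − Q = 0.365717, giving −½ ln(0.365717) = 0.502948.
1 − 2Q = 0.779542, giving −¼ ln(0.779542) = 0.062262.
d = 0.502948 + 0.062262 = 0.565210.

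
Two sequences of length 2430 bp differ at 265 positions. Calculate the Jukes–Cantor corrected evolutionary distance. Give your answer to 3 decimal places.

0.118

p = 265/2430 ≈ 0.109053.
d = −(3/4) ln(1 − 4p/3) = −0.75 ln(1 − 0.145404) = −0.75 ln(0.854596)
  = −0.75 × (-0.157126) = 0.117845 substitutions/site.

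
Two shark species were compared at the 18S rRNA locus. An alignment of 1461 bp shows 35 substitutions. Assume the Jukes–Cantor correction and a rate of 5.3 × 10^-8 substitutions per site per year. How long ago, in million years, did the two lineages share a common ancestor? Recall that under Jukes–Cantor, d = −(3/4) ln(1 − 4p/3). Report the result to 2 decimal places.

0.23

p = 35/1461 ≈ 0.023956.
d = −(3/4) ln(1 − 4p/3) = −0.75 ln(1 − 0.031941) = −0.75 ln(0.968059)
  = −0.75 × (-0.032462) = 0.024347 substitutions/site.
Under a molecular clock d = 2μt, so t = d/(2μ) = 0.024347 / (2 × 5.3 × 10^-8) = 0.23 million years.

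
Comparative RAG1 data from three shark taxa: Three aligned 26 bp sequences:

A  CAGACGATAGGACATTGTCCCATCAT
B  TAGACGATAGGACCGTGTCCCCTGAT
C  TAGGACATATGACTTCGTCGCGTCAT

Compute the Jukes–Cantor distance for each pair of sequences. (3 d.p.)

d(A,B) = 0.222, d(A,C) = 0.464, d(B,C) = 0.539

A–B: 5/26 sites differ → p ≈ 0.192308, d = −0.75 ln(1 − 0.256411) = 0.222200 ≈ 0.222.
A–C: 9/26 sites differ → p ≈ 0.346154, d = −0.75 ln(1 − 0.461539) = 0.464280 ≈ 0.464.
B–C: 10/26 sites differ → p ≈ 0.384615, d = −0.75 ln(1 − 0.51282) = 0.539341 ≈ 0.539.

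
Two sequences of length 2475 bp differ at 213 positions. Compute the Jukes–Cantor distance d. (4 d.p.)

p = 213/2475 ≈ 0.086061.
d = −(3/4) ln(1 − 4p/3) = −0.75 ln(1 − 0.114748) = −0.75 ln(0.885252)
  = −0.75 × (-0.121883) = 0.091412 substitutions/site.

0.0914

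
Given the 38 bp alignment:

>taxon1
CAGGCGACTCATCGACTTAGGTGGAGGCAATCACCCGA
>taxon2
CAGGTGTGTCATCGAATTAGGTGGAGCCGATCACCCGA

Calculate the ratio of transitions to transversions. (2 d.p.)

Transitions are A↔G and C↔T; transversions are all other mismatches.
Transitions: 2. Transversions: 4.
R = 2/4 = 0.50.

0.50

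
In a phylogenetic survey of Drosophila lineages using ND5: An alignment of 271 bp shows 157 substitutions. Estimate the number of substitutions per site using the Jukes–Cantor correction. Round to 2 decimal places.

1.11

p = 157/271 ≈ 0.579336.
d = −(3/4) ln(1 − 4p/3) = −0.75 ln(1 − 0.772448) = −0.75 ln(0.227552)
  = −0.75 × (-1.480376) = 1.110282 substitutions/site.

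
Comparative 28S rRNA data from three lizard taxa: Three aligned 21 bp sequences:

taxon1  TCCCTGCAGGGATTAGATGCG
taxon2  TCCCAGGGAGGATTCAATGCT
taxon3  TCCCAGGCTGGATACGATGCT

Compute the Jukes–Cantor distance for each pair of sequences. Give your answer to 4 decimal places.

d(taxon1,taxon2) = 0.4408, d(taxon1,taxon3) = 0.4408, d(taxon2,taxon3) = 0.2197

taxon1–taxon2: 7/21 sites differ → p ≈ 0.333333, d = −0.75 ln(1 − 0.444444) = 0.440839 ≈ 0.4408.
taxon1–taxon3: 7/21 sites differ → p ≈ 0.333333, d = −0.75 ln(1 − 0.444444) = 0.440839 ≈ 0.4408.
taxon2–taxon3: 4/21 sites differ → p ≈ 0.190476, d = −0.75 ln(1 − 0.253968) = 0.219740 ≈ 0.2197.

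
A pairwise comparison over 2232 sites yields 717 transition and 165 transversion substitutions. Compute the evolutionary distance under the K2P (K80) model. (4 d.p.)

P = 717/2232 ≈ 0.321237 and Q = 165/2232 ≈ 0.073925.
Under the Kimura two-parameter model, d = −½ ln(1 − 2P − Q) − ¼ ln(1 − 2Q).
1 − 2P − Q = 0.283601, giving −½ ln(0.283601) = 0.630093.
1 − 2Q = 0.85215, giving −¼ ln(0.85215) = 0.039998.
d = 0.630093 + 0.039998 = 0.670091.

0.6701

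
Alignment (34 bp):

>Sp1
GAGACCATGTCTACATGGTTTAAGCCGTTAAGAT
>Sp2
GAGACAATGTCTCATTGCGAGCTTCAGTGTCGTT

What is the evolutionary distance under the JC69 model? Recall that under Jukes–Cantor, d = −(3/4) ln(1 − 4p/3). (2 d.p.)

The sequences differ at 16 of 34 sites, so p = 16/34 ≈ 0.470588.
d = −(3/4) ln(1 − 4p/3) = −0.75 ln(1 − 0.627451) = −0.75 ln(0.372549)
  = −0.75 × (-0.987387) = 0.740540 substitutions/site.

0.74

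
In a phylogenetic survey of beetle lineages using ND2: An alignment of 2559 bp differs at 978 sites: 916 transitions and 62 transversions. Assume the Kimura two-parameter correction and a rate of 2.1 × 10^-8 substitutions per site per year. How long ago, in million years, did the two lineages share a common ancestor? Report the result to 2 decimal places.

16.34

P = 916/2559 ≈ 0.357952 and Q = 62/2559 ≈ 0.024228.
Under the Kimura two-parameter model, d = −½ ln(1 − 2P − Q) − ¼ ln(1 − 2Q).
1 − 2P − Q = 0.259868, giving −½ ln(0.259868) = 0.673791.
1 − 2Q = 0.951544, giving −¼ ln(0.951544) = 0.012417.
d = 0.673791 + 0.012417 = 0.686208.
Under a molecular clock d = 2μt, so t = d/(2μ) = 0.686208 / (2 × 2.1 × 10^-8) = 16.34 million years.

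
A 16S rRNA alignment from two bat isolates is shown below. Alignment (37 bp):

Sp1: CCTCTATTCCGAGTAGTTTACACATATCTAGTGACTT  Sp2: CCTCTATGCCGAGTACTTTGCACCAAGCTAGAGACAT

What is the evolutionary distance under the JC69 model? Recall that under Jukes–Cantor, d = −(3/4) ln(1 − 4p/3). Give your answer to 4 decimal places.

0.2551

The sequences differ at 8 of 37 sites (8, 16, 20, 24, 25, 27, 32, 36), so p = 8/37 ≈ 0.216216.
d = −(3/4) ln(1 − 4p/3) = −0.75 ln(1 − 0.288288) = −0.75 ln(0.711712)
  = −0.75 × (-0.340082) = 0.255062 substitutions/site.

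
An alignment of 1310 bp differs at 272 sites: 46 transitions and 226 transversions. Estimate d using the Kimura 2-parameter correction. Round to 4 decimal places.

P = 46/1310 ≈ 0.035115 and Q = 226/1310 ≈ 0.172519.
Under the Kimura two-parameter model, d = −½ ln(1 − 2P − Q) − ¼ ln(1 − 2Q).
1 − 2P − Q = 0.757251, giving −½ ln(0.757251) = 0.139030.
1 − 2Q = 0.654962, giving −¼ ln(0.654962) = 0.105795.
d = 0.139030 + 0.105795 = 0.244825.

0.2448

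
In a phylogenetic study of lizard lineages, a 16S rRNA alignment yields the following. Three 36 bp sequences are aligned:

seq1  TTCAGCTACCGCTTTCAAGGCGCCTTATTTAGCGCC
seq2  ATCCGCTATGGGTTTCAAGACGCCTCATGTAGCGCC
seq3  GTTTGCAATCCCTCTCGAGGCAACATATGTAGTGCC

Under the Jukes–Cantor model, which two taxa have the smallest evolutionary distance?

seq1–seq2: 8/36 differ, p = 0.222, d = 0.264.
seq1–seq3: 13/36 differ, p = 0.361, d = 0.493.
seq2–seq3: 15/36 differ, p = 0.417, d = 0.608.
The smallest distance is between seq1 and seq2.

seq1 and seq2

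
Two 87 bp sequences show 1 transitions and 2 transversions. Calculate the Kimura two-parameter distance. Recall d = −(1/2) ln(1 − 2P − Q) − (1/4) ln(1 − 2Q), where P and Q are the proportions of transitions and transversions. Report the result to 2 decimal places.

0.04

P = 1/87 ≈ 0.011494 and Q = 2/87 ≈ 0.022989.
Under the Kimura two-parameter model, d = −½ ln(1 − 2P − Q) − ¼ ln(1 − 2Q).
1 − 2P − Q = 0.954023, giving −½ ln(0.954023) = 0.023534.
1 − 2Q = 0.954022, giving −¼ ln(0.954022) = 0.011767.
d = 0.023534 + 0.011767 = 0.035301.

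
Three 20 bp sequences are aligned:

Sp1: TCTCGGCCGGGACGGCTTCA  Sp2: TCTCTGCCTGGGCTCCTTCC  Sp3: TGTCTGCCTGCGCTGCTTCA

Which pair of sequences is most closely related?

Sp2 and Sp3

Sp1–Sp2: 6/20 differ, p = 0.300, d = 0.383.
Sp1–Sp3: 6/20 differ, p = 0.300, d = 0.383.
Sp2–Sp3: 4/20 differ, p = 0.200, d = 0.233.
The smallest distance is between Sp2 and Sp3.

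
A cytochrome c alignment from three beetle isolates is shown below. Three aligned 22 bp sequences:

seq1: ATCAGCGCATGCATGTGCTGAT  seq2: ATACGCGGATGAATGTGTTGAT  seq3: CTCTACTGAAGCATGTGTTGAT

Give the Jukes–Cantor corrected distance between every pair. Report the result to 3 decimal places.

d(seq1,seq2) = 0.271, d(seq1,seq3) = 0.414, d(seq2,seq3) = 0.414

seq1–seq2: 5/22 sites differ → p ≈ 0.227273, d = −0.75 ln(1 − 0.303031) = 0.270761 ≈ 0.271.
seq1–seq3: 7/22 sites differ → p ≈ 0.318182, d = −0.75 ln(1 − 0.424243) = 0.414052 ≈ 0.414.
seq2–seq3: 7/22 sites differ → p ≈ 0.318182, d = −0.75 ln(1 − 0.424243) = 0.414052 ≈ 0.414.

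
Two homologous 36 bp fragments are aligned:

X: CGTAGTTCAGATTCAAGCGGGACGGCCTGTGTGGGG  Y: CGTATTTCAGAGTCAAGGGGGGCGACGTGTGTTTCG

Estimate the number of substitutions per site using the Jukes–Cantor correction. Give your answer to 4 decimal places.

0.3041

The sequences differ at 9 of 36 sites (5, 12, 18, 22, 25, 27, 33, 34, 35), so p = 9/36 = 0.25.
d = −(3/4) ln(1 − 4p/3) = −0.75 ln(1 − 0.333333) = −0.75 ln(0.666667)
  = −0.75 × (-0.405465) = 0.304099 substitutions/site.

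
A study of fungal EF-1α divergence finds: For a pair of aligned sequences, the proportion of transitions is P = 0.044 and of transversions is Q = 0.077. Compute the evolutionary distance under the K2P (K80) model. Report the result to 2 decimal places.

0.13

Under the Kimura two-parameter model, d = −½ ln(1 − 2P − Q) − ¼ ln(1 − 2Q).
1 − 2P − Q = 0.835, giving −½ ln(0.835) = 0.090162.
1 − 2Q = 0.846, giving −¼ ln(0.846) = 0.041809.
d = 0.090162 + 0.041809 = 0.131971.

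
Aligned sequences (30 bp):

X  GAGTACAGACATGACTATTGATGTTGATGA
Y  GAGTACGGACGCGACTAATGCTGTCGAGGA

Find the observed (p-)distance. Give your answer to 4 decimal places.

The sequences differ at 7 of 30 positions (sites 7, 11, 12, 18, 21, 25, 28).
p = 7/30 = 0.233333… ≈ 0.2333 (to 4 d.p.).

0.2333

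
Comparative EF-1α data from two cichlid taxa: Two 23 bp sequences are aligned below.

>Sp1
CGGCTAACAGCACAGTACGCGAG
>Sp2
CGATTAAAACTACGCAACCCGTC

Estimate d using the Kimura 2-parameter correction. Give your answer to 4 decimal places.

Of 23 sites, 4 differences are transitions and 7 are transversions, so P = 4/23 ≈ 0.173913 and Q = 7/23 ≈ 0.304348.
Under the Kimura two-parameter model, d = −½ ln(1 − 2P − Q) − ¼ ln(1 − 2Q).
1 − 2P − Q = 0.347826, giving −½ ln(0.347826) = 0.528026.
1 − 2Q = 0.391304, giving −¼ ln(0.391304) = 0.234568.
d = 0.528026 + 0.234568 = 0.762594.

0.7626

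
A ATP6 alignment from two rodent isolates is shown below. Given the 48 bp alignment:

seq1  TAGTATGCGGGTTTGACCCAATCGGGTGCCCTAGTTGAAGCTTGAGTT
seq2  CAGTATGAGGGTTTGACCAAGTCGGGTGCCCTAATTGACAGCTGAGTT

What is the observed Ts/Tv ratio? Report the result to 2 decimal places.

Transitions are A↔G and C↔T; transversions are all other mismatches.
Transitions: 5. Transversions: 4.
R = 5/4 = 1.25.

1.25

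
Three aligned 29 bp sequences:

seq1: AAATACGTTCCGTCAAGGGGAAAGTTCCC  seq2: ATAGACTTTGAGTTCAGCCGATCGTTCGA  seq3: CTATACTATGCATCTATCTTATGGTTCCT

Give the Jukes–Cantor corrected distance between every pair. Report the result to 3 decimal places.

seq1–seq2: 13/29 sites differ → p ≈ 0.448276, d = −0.75 ln(1 − 0.597701) = 0.682920 ≈ 0.683.
seq1–seq3: 14/29 sites differ → p ≈ 0.482759, d = −0.75 ln(1 − 0.643679) = 0.773942 ≈ 0.774.
seq2–seq3: 13/29 sites differ → p ≈ 0.448276, d = −0.75 ln(1 − 0.597701) = 0.682920 ≈ 0.683.

d(seq1,seq2) = 0.683, d(seq1,seq3) = 0.774, d(seq2,seq3) = 0.683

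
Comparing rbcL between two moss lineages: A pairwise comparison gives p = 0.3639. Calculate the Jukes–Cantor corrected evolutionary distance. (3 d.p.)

d = −(3/4) ln(1 − 4p/3) = −0.75 ln(1 − 0.4852) = −0.75 ln(0.5148)
  = −0.75 × (-0.663977) = 0.497983 substitutions/site.

0.498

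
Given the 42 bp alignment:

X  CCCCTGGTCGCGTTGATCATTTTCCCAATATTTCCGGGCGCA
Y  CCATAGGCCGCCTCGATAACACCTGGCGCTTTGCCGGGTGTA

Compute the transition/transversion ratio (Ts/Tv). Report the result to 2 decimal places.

Transitions are A↔G and C↔T; transversions are all other mismatches.
Transitions: 11. Transversions: 10.
R = 11/10 = 1.10.

1.10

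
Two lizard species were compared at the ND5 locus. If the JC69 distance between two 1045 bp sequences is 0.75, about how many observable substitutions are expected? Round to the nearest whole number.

495

Invert JC69: p = (3/4)(1 − e^(−4d/3)) = 0.75 × (1 − e^(-1)) = 0.75 × (1 − 0.367879) = 0.474091.
Expected differing sites = pL ≈ 0.474091 × 1045 = 495.425095 ≈ 495.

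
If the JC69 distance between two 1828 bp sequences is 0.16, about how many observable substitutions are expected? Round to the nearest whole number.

263

Invert JC69: p = (3/4)(1 − e^(−4d/3)) = 0.75 × (1 − e^(-0.213333)) = 0.75 × (1 − 0.807887) = 0.144085.
Expected differing sites = pL ≈ 0.144085 × 1828 = 263.38738 ≈ 263.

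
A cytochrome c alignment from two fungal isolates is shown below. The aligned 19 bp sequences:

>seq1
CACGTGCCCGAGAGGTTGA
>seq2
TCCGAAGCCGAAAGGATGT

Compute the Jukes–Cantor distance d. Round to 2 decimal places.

0.62

The sequences differ at 8 of 19 sites (1, 2, 5, 6, 7, 12, 16, 19), so p = 8/19 ≈ 0.421053.
d = −(3/4) ln(1 − 4p/3) = −0.75 ln(1 − 0.561404) = −0.75 ln(0.438596)
  = −0.75 × (-0.824177) = 0.618133 substitutions/site.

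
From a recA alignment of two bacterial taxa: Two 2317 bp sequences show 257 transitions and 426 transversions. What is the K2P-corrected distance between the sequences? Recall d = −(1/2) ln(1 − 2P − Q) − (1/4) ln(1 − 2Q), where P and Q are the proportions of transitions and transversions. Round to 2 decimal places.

P = 257/2317 ≈ 0.110919 and Q = 426/2317 ≈ 0.183858.
Under the Kimura two-parameter model, d = −½ ln(1 − 2P − Q) − ¼ ln(1 − 2Q).
1 − 2P − Q = 0.594304, giving −½ ln(0.594304) = 0.260182.
1 − 2Q = 0.632284, giving −¼ ln(0.632284) = 0.114604.
d = 0.260182 + 0.114604 = 0.374786.

0.37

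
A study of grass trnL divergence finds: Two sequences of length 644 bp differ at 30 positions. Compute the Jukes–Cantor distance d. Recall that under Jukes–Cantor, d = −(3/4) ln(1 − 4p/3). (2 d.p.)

p = 30/644 ≈ 0.046584.
d = −(3/4) ln(1 − 4p/3) = −0.75 ln(1 − 0.062112) = −0.75 ln(0.937888)
  = −0.75 × (-0.064125) = 0.048094 substitutions/site.

0.05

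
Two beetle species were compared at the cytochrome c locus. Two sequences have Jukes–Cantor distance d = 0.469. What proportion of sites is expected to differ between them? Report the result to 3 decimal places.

0.349

p = (3/4)(1 − e^(−4d/3)) = 0.75 × (1 − e^(-0.625333)) = 0.75 × (1 − 0.535083) = 0.348688.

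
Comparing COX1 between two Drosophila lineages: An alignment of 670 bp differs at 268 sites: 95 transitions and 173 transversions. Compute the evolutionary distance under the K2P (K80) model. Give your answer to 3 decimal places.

P = 95/670 ≈ 0.141791 and Q = 173/670 ≈ 0.258209.
Under the Kimura two-parameter model, d = −½ ln(1 − 2P − Q) − ¼ ln(1 − 2Q).
1 − 2P − Q = 0.458209, giving −½ ln(0.458209) = 0.390215.
1 − 2Q = 0.483582, giving −¼ ln(0.483582) = 0.181634.
d = 0.390215 + 0.181634 = 0.571849.

0.572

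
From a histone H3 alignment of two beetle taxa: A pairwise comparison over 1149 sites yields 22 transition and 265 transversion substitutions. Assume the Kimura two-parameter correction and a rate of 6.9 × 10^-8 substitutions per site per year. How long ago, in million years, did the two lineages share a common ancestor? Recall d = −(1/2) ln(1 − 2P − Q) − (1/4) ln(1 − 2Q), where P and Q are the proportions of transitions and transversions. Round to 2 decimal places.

2.26

P = 22/1149 ≈ 0.019147 and Q = 265/1149 ≈ 0.230635.
Under the Kimura two-parameter model, d = −½ ln(1 − 2P − Q) − ¼ ln(1 − 2Q).
1 − 2P − Q = 0.731071, giving −½ ln(0.731071) = 0.156622.
1 − 2Q = 0.53873, giving −¼ ln(0.53873) = 0.154635.
d = 0.156622 + 0.154635 = 0.311257.
Under a molecular clock d = 2μt, so t = d/(2μ) = 0.311257 / (2 × 6.9 × 10^-8) = 2.26 million years.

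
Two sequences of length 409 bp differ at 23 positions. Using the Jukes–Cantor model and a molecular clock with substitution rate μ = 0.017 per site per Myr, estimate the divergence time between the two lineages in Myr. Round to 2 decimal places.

1.72

p = 23/409 ≈ 0.056235.
d = −(3/4) ln(1 − 4p/3) = −0.75 ln(1 − 0.07498) = −0.75 ln(0.92502)
  = −0.75 × (-0.077940) = 0.058455 substitutions/site.
Under a molecular clock d = 2μt, so t = d/(2μ) = 0.058455 / (2 × 0.017) = 1.72 Myr.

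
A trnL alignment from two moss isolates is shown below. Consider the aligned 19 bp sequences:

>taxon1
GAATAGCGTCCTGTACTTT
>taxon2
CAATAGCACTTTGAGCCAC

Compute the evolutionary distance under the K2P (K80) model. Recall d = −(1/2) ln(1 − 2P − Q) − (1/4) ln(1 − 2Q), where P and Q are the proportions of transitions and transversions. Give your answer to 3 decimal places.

1.221

Of 19 sites, 7 differences are transitions and 3 are transversions, so P = 7/19 ≈ 0.368421 and Q = 3/19 ≈ 0.157895.
Under the Kimura two-parameter model, d = −½ ln(1 − 2P − Q) − ¼ ln(1 − 2Q).
1 − 2P − Q = 0.105263, giving −½ ln(0.105263) = 1.125647.
1 − 2Q = 0.68421, giving −¼ ln(0.68421) = 0.094873.
d = 1.125647 + 0.094873 = 1.220520.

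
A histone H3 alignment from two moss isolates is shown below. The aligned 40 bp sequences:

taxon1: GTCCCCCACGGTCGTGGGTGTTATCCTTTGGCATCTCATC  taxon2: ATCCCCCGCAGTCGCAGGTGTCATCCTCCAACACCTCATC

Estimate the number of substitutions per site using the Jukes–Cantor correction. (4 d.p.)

0.3426

The sequences differ at 11 of 40 sites, so p = 11/40 = 0.275.
d = −(3/4) ln(1 − 4p/3) = −0.75 ln(1 − 0.366667) = −0.75 ln(0.633333)
  = −0.75 × (-0.456759) = 0.342569 substitutions/site.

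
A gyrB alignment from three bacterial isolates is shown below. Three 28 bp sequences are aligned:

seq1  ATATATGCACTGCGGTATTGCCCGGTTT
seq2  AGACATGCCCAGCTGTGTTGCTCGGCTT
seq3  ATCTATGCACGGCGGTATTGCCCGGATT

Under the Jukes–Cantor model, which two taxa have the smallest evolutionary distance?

seq1–seq2: 8/28 differ, p = 0.286, d = 0.360.
seq1–seq3: 3/28 differ, p = 0.107, d = 0.116.
seq2–seq3: 9/28 differ, p = 0.321, d = 0.420.
The smallest distance is between seq1 and seq3.

seq1 and seq3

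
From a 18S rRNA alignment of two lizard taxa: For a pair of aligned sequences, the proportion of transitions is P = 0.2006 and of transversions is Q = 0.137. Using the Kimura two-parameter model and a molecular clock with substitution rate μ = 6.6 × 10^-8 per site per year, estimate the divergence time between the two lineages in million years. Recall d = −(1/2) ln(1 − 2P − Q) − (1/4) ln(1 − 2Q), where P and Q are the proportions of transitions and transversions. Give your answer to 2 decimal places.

Under the Kimura two-parameter model, d = −½ ln(1 − 2P − Q) − ¼ ln(1 − 2Q).
1 − 2P − Q = 0.4618, giving −½ ln(0.4618) = 0.386312.
1 − 2Q = 0.726, giving −¼ ln(0.726) = 0.080051.
d = 0.386312 + 0.080051 = 0.466363.
Under a molecular clock d = 2μt, so t = d/(2μ) = 0.466363 / (2 × 6.6 × 10^-8) = 3.53 million years.

3.53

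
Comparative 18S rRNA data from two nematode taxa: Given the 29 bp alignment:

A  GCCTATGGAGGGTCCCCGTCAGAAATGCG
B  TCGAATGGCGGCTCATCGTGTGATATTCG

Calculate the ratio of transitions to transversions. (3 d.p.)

Transitions are A↔G and C↔T; transversions are all other mismatches.
Transitions: 1. Transversions: 10.
R = 1/10 = 0.100.

0.100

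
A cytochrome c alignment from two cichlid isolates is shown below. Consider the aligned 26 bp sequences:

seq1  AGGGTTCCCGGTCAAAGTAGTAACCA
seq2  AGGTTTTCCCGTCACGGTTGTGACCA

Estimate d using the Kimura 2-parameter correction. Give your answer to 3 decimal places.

0.335

Of 26 sites, 3 differences are transitions and 4 are transversions, so P = 3/26 ≈ 0.115385 and Q = 4/26 ≈ 0.153846.
Under the Kimura two-parameter model, d = −½ ln(1 − 2P − Q) − ¼ ln(1 − 2Q).
1 − 2P − Q = 0.615384, giving −½ ln(0.615384) = 0.242754.
1 − 2Q = 0.692308, giving −¼ ln(0.692308) = 0.091931.
d = 0.242754 + 0.091931 = 0.334685.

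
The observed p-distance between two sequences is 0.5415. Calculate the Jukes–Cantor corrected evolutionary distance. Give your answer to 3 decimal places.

d = −(3/4) ln(1 − 4p/3) = −0.75 ln(1 − 0.722) = −0.75 ln(0.278)
  = −0.75 × (-1.280134) = 0.960101 substitutions/site.

0.960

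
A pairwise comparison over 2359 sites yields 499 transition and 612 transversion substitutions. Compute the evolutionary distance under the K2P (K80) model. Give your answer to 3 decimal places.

P = 499/2359 ≈ 0.21153 and Q = 612/2359 ≈ 0.259432.
Under the Kimura two-parameter model, d = −½ ln(1 − 2P − Q) − ¼ ln(1 − 2Q).
1 − 2P − Q = 0.317508, giving −½ ln(0.317508) = 0.573626.
1 − 2Q = 0.481136, giving −¼ ln(0.481136) = 0.182901.
d = 0.573626 + 0.182901 = 0.756527.

0.757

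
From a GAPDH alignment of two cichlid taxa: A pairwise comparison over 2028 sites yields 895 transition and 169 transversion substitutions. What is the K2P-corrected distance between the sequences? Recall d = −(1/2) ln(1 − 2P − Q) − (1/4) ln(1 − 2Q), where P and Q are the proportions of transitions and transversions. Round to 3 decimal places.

P = 895/2028 ≈ 0.441321 and Q = 169/2028 ≈ 0.083333.
Under the Kimura two-parameter model, d = −½ ln(1 − 2P − Q) − ¼ ln(1 − 2Q).
1 − 2P − Q = 0.034025, giving −½ ln(0.034025) = 1.690330.
1 − 2Q = 0.833334, giving −¼ ln(0.833334) = 0.045580.
d = 1.690330 + 0.045580 = 1.735910.

1.736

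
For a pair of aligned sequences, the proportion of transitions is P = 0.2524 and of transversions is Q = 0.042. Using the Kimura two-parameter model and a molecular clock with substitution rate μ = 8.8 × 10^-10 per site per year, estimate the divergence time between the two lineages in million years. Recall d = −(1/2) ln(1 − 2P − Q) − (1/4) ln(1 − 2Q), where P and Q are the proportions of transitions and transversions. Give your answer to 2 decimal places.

237.30

Under the Kimura two-parameter model, d = −½ ln(1 − 2P − Q) − ¼ ln(1 − 2Q).
1 − 2P − Q = 0.4532, giving −½ ln(0.4532) = 0.395711.
1 − 2Q = 0.916, giving −¼ ln(0.916) = 0.021935.
d = 0.395711 + 0.021935 = 0.417646.
Under a molecular clock d = 2μt, so t = d/(2μ) = 0.417646 / (2 × 8.8 × 10^-10) = 237.30 million years.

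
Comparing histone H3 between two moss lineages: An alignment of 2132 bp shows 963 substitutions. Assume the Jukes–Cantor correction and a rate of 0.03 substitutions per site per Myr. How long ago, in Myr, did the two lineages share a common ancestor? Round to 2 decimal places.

11.52

p = 963/2132 ≈ 0.451689.
d = −(3/4) ln(1 − 4p/3) = −0.75 ln(1 − 0.602252) = −0.75 ln(0.397748)
  = −0.75 × (-0.921937) = 0.691453 substitutions/site.
Under a molecular clock d = 2μt, so t = d/(2μ) = 0.691453 / (2 × 0.03) = 11.52 Myr.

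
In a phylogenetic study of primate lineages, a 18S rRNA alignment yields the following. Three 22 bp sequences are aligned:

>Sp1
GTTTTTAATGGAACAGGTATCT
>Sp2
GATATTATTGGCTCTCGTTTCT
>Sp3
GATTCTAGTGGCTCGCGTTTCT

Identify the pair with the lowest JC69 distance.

Sp2 and Sp3

Sp1–Sp2: 8/22 differ, p = 0.364, d = 0.497.
Sp1–Sp3: 8/22 differ, p = 0.364, d = 0.497.
Sp2–Sp3: 4/22 differ, p = 0.182, d = 0.208.
The smallest distance is between Sp2 and Sp3.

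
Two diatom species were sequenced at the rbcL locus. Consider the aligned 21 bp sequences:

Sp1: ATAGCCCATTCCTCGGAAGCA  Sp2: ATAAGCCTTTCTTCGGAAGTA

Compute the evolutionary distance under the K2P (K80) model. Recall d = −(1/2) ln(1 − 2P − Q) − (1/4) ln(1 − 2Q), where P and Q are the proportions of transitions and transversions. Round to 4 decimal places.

Of 21 sites, 3 differences are transitions and 2 are transversions, so P = 3/21 ≈ 0.142857 and Q = 2/21 ≈ 0.095238.
Under the Kimura two-parameter model, d = −½ ln(1 − 2P − Q) − ¼ ln(1 − 2Q).
1 − 2P − Q = 0.619048, giving −½ ln(0.619048) = 0.239786.
1 − 2Q = 0.809524, giving −¼ ln(0.809524) = 0.052827.
d = 0.239786 + 0.052827 = 0.292613.

0.2926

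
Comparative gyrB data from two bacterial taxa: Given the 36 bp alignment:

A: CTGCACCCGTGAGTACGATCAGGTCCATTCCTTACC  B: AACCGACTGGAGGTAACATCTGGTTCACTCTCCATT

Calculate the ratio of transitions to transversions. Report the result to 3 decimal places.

1.375

Transitions are A↔G and C↔T; transversions are all other mismatches.
Transitions: 11. Transversions: 8.
R = 11/8 = 1.375.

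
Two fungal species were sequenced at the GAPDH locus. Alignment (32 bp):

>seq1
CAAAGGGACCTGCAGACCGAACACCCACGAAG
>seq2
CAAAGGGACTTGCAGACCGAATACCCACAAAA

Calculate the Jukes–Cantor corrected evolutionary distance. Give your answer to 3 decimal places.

The sequences differ at 4 of 32 sites (10, 22, 29, 32), so p = 4/32 = 0.125.
d = −(3/4) ln(1 − 4p/3) = −0.75 ln(1 − 0.166667) = −0.75 ln(0.833333)
  = −0.75 × (-0.182322) = 0.136742 substitutions/site.

0.137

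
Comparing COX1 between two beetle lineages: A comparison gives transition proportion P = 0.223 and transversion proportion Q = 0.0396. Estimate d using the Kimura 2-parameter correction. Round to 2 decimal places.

0.35

Under the Kimura two-parameter model, d = −½ ln(1 − 2P − Q) − ¼ ln(1 − 2Q).
1 − 2P − Q = 0.5144, giving −½ ln(0.5144) = 0.332377.
1 − 2Q = 0.9208, giving −¼ ln(0.9208) = 0.020628.
d = 0.332377 + 0.020628 = 0.353005.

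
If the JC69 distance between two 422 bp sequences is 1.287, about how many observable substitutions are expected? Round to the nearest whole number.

Invert JC69: p = (3/4)(1 − e^(−4d/3)) = 0.75 × (1 − e^(-1.716)) = 0.75 × (1 − 0.179784) = 0.615162.
Expected differing sites = pL ≈ 0.615162 × 422 = 259.598364 ≈ 260.

260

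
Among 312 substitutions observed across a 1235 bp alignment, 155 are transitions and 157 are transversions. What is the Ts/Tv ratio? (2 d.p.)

0.99

R = 155/157 = 0.987261… ≈ 0.99 (to 2 d.p.).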